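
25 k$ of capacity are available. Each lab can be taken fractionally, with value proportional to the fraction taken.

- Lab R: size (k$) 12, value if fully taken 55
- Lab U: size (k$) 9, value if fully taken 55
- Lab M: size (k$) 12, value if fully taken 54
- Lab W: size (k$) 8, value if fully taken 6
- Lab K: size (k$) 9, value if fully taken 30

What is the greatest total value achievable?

128

Sort by value density: Lab U 55/9≈6.11, Lab R 55/12≈4.58, Lab M 54/12≈4.5, Lab K 30/9≈3.33, Lab W 6/8≈0.75.
All 9 k$ of Lab U fit (value 55) ; 16 remain.
All 12 k$ of Lab R fit (value 55) ; 4 remain.
4 k$ left: a 4/12 share of Lab M gives 54×4/12 = 18.
Total value = 128.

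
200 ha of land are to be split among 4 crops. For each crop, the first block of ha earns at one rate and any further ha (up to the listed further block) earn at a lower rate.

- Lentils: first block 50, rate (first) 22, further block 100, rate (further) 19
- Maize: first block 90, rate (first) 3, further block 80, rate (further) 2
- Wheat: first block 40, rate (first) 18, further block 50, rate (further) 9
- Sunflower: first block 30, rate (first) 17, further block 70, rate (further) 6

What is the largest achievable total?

Order all 8 blocks by rate: Lentils/tier1 22 > Lentils/tier2 19 > Wheat/tier1 18 > Sunflower/tier1 17 > Wheat/tier2 9 > Sunflower/tier2 6 > Maize/tier1 3 > Maize/tier2 2.
Lentils tier1 at 22: fill all 50 → 150 left.
Fill Lentils tier2 block (100 at 19) → 50 left.
Fill Wheat tier1 block (40 at 18) → 10 left.
10 remain; put them into Sunflower tier1 at 17.
Total = 22×50 + 19×100 + 18×40 + 17×10 = 3890.

3890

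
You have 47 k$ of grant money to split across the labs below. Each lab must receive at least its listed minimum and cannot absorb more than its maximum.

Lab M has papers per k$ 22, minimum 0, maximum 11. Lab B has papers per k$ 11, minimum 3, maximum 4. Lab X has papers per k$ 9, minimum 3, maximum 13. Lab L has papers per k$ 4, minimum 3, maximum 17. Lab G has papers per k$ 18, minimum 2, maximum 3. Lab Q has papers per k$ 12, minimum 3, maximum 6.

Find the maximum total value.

569

Meeting every minimum uses 0+3+3+3+2+3 = 14 k$, leaving 33.
Order the labs by papers per k$: Lab M 22 > Lab G 18 > Lab Q 12 > Lab B 11 > Lab X 9 > Lab L 4.
Lab M: +11 to 11 (cap) → 22 left.
Give Lab G 1 more to hit its cap of 3 → 21 left.
Lab Q takes 3 more to reach its cap of 6 → 18 left.
Lab B takes 1 more to reach its cap of 4 → 17 left.
Lab X takes 10 more to reach its cap of 13 → 7 left.
Lab L has room for 14 more but only 7 remain, so it gets 10.
Total = 22×11 + 11×4 + 9×13 + 4×10 + 18×3 + 12×6 = 569.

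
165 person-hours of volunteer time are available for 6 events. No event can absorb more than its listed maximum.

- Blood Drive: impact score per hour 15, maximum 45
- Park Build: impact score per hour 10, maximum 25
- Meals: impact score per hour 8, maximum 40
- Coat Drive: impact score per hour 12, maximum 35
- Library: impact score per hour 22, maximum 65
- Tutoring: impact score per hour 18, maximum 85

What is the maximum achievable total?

Highest impact score per hour first: Library 22 > Tutoring 18 > Blood Drive 15 > Coat Drive 12 > Park Build 10 > Meals 8.
Library: +65 to 65 (cap) — 100 left.
Give Tutoring 85 to hit its cap of 85 — 15 left.
Only 15 left; Blood Drive takes them to reach 15.
Total = 15×15 + 22×65 + 18×85 = 3185.

3185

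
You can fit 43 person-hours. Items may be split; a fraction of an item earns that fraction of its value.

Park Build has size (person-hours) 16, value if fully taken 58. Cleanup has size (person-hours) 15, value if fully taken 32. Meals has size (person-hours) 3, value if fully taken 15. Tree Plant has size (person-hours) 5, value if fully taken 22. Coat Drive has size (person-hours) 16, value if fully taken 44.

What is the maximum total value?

Sort by value density: Meals 15/3≈5, Tree Plant 22/5≈4.4, Park Build 58/16≈3.62, Coat Drive 44/16≈2.75, Cleanup 32/15≈2.13.
All 3 person-hours of Meals fit (value 15) → 40 remain.
Tree Plant: take in full, 5 person-hours for value 22 → 35 left.
All 16 person-hours of Park Build fit (value 58) → 19 remain.
Coat Drive: take in full, 16 person-hours for value 44 → 3 left.
Only 3 person-hours remain; take 3/15 of Cleanup for value 32×3/15 = 6.4.
Total value = 145.4.

145.4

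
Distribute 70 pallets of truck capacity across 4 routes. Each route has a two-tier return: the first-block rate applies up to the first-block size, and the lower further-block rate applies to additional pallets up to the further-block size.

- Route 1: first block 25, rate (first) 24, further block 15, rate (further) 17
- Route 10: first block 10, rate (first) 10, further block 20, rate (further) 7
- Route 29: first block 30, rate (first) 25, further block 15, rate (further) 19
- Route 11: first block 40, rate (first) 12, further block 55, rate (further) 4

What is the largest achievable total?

Order all 8 blocks by rate: Route 29/first 25 > Route 1/first 24 > Route 29/second 19 > Route 1/second 17 > Route 11/first 12 > Route 10/first 10 > Route 10/second 7 > Route 11/second 4.
Route 29/first (25): +30 — 40 left.
Route 1/first (24): +25 — 15 left.
Route 29 second at 19: fill all 15 — 0 left.
Total = 25×30 + 24×25 + 19×15 = 1635.

1635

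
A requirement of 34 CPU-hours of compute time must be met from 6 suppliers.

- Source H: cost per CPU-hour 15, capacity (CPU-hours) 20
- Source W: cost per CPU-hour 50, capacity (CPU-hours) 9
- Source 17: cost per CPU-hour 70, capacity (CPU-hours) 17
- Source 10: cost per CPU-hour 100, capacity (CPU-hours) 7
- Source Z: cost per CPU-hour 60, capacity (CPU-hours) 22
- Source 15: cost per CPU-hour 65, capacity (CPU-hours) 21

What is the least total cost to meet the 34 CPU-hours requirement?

1050

Fill from the cheapest supplier first.
Take 20 from Source H at 15 — need 14 more.
Source W at 50: take all 9 CPU-hours — 5 still needed.
Source Z at 60: take 5 of its 22 — requirement met.
Source 15, Source 17, Source 10: unused.
Cost = 20×15 + 9×50 + 5×60 = 1050.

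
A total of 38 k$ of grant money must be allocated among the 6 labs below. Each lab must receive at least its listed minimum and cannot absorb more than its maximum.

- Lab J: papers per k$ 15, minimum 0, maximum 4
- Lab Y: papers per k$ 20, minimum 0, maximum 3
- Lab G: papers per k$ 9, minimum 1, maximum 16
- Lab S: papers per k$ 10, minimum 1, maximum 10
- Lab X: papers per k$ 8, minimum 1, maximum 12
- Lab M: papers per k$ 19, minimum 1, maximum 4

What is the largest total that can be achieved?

448

Meeting every minimum uses 0+0+1+1+1+1 = 4 k$, leaving 34.
Rank by papers per k$: Lab Y 20 > Lab M 19 > Lab J 15 > Lab S 10 > Lab G 9 > Lab X 8.
Lab Y takes 3 more to reach its cap of 3 → 31 left.
Lab M: +3 to 4 (cap) → 28 left.
Lab J: +4 to 4 (cap) → 24 left.
Give Lab S 9 more to hit its cap of 10 → 15 left.
Give Lab G 15 more to hit its cap of 16 → 0 left.
Total = 15×4 + 20×3 + 9×16 + 10×10 + 8×1 + 19×4 = 448.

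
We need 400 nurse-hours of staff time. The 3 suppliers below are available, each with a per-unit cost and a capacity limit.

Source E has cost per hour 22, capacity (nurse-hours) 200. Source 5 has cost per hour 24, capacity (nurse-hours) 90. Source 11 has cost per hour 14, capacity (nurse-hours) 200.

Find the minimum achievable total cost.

Fill from the cheapest supplier first.
Source 11 (14): use full 200 — 200 nurse-hours to go.
Source E at 22: take all 200 nurse-hours — 0 still needed.
Source 5: unused.
Cost = 200×14 + 200×22 = 7200.

7200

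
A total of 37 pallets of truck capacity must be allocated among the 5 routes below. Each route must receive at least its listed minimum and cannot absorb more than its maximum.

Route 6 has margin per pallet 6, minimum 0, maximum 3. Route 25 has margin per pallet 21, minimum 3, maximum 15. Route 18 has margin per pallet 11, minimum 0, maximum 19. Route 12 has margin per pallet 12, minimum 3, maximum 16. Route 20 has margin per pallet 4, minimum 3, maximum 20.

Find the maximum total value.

Meeting every minimum uses 0+3+0+3+3 = 9 pallets, leaving 28.
Highest margin per pallet first: Route 25 21 > Route 12 12 > Route 18 11 > Route 6 6 > Route 20 4.
Give Route 25 12 more to hit its cap of 15 → 16 left.
Route 12: +13 to 16 (cap) → 3 left.
Route 18: +3 (room for 19) → 3. Pool exhausted.
Total = 21×15 + 11×3 + 12×16 + 4×3 = 552.

552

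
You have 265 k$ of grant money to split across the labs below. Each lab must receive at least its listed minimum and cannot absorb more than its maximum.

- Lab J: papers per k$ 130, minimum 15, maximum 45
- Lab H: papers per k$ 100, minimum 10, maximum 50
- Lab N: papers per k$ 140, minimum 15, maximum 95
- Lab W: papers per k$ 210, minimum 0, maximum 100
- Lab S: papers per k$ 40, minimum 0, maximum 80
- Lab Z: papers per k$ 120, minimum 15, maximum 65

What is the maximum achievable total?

42950

Meeting every minimum uses 15+10+15+0+0+15 = 55 k$, leaving 210.
Rank by papers per k$: Lab W 210 > Lab N 140 > Lab J 130 > Lab Z 120 > Lab H 100 > Lab S 40.
Give Lab W 100 more to hit its cap of 100 — 110 left.
Lab N takes 80 more to reach its cap of 95 — 30 left.
Give Lab J 30 more to hit its cap of 45 — 0 left.
Total = 130×45 + 100×10 + 140×95 + 210×100 + 120×15 = 42950.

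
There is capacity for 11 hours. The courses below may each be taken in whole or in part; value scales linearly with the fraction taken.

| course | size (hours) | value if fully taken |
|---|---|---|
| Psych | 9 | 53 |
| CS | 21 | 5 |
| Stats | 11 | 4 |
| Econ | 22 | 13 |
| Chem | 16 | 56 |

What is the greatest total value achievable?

Rank by value-to-size ratio: Psych 53/9≈5.89, Chem 56/16≈3.5, Econ 13/22≈0.591, Stats 4/11≈0.364, CS 5/21≈0.238.
Psych: take in full, 9 hours for value 53 — 2 left.
2 hours left: a 2/16 share of Chem gives 56×2/16 = 7.
Total value = 60.

60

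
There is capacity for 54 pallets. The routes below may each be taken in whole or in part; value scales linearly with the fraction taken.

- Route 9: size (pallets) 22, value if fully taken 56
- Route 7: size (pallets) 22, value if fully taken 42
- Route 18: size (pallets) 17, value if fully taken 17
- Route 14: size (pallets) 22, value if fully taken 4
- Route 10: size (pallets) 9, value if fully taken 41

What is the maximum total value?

140

Sort by value density: Route 10 41/9≈4.56, Route 9 56/22≈2.55, Route 7 42/22≈1.91, Route 18 17/17≈1, Route 14 4/22≈0.182.
All 9 pallets of Route 10 fit (value 41) — 45 remain.
Route 9: take in full, 22 pallets for value 56 — 23 left.
Route 7: take in full, 22 pallets for value 42 — 1 left.
1 pallets left: a 1/17 share of Route 18 gives 17×1/17 = 1.
Total value = 140.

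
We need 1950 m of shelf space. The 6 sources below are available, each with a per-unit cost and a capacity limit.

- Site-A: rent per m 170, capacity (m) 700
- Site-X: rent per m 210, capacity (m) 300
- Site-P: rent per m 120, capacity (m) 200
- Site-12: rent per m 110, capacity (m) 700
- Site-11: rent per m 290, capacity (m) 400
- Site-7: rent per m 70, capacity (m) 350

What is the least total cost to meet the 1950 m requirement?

Cheapest first:
Site-7 at 70: take all 350 m ; 1600 still needed.
Site-12 at 110: take all 700 m ; 900 still needed.
Site-P at 120: take all 200 m ; 700 still needed.
Site-A (170): use full 700 ; 0 m to go.
Site-X, Site-11: unused.
Cost = 350×70 + 700×110 + 200×120 + 700×170 = 244500.

244500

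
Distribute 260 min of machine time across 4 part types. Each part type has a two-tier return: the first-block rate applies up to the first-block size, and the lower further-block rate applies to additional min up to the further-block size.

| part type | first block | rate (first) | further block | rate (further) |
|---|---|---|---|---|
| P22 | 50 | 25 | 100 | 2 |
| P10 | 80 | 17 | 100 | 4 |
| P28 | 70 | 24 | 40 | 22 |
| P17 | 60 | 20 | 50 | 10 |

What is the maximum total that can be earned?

Rank every tier by rate: P22/first 25 > P28/first 24 > P28/second 22 > P17/first 20 > P10/first 17 > P17/second 10 > P10/second 4 > P22/second 2.
Fill P22 first block (50 at 25) ; 210 left.
P28/first (24): +70 ; 140 left.
P28/second (22): +40 ; 100 left.
P17/first (20): +60 ; 40 left.
P10/first: +40 of 80 at 17; pool empty.
Total = 25×50 + 24×70 + 22×40 + 20×60 + 17×40 = 5690.

5690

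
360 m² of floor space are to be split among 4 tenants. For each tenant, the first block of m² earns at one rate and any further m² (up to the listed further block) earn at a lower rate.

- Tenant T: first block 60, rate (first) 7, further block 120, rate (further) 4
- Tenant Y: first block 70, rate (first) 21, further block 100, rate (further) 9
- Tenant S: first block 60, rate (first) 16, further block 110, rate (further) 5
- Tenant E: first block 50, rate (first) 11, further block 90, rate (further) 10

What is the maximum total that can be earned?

Rank every tier by rate: Tenant Y/tier1 21 > Tenant S/tier1 16 > Tenant E/tier1 11 > Tenant E/tier2 10 > Tenant Y/tier2 9 > Tenant T/tier1 7 > Tenant S/tier2 5 > Tenant T/tier2 4.
Tenant Y/tier1 (21): +70 → 290 left.
Tenant S/tier1 (16): +60 → 230 left.
Tenant E/tier1 (11): +50 → 180 left.
Fill Tenant E tier2 block (90 at 10) → 90 left.
Tenant Y tier2 at 9: only 90 left, fill 90.
Total = 21×70 + 16×60 + 11×50 + 10×90 + 9×90 = 4690.

4690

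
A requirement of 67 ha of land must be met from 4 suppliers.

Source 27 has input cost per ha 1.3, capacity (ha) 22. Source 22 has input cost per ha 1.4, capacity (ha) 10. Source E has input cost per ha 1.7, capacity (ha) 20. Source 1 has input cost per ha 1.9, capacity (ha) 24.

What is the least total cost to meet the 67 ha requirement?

105.1

Fill from the cheapest supplier first.
Source 27 (1.3): use full 22 → 45 ha to go.
Source 22 at 1.4: take all 10 ha → 35 still needed.
Source E at 1.7: take all 20 ha → 15 still needed.
Source 1 at 1.9: take 15 of its 24 → requirement met.
Cost = 22×1.3 + 10×1.4 + 20×1.7 + 15×1.9 = 105.1.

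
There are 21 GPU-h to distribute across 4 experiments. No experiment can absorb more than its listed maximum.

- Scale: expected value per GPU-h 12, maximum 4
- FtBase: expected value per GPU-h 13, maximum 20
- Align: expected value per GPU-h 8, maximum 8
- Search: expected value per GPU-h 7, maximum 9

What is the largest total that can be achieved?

272

Highest expected value per GPU-h first: FtBase 13 > Scale 12 > Align 8 > Search 7.
Give FtBase 20 to hit its cap of 20 ; 1 left.
Scale: +1 (room for 4) → 1. Pool exhausted.
Total = 12×1 + 13×20 = 272.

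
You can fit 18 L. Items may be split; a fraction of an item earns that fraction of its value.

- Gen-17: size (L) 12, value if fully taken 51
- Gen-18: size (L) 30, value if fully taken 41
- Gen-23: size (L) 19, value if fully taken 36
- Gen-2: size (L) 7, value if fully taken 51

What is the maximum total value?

Best value per unit of size first: Gen-2 51/7≈7.29, Gen-17 51/12≈4.25, Gen-23 36/19≈1.89, Gen-18 41/30≈1.37.
All 7 L of Gen-2 fit (value 51) — 11 remain.
Only 11 L remain; take 11/12 of Gen-17 for value 51×11/12 = 46.75.
Total value = 97.75.

97.75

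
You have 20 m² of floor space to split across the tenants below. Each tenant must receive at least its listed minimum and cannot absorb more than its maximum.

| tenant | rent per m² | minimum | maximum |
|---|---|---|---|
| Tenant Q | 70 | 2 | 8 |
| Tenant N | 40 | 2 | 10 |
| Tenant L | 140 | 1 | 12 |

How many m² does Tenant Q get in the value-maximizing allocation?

Meeting every minimum uses 2+2+1 = 5 m², leaving 15.
Rank by rent per m²: Tenant L 140 > Tenant Q 70 > Tenant N 40.
Tenant L takes 11 more to reach its cap of 12 — 4 left.
Tenant Q: +4 (room for 6) → 6. Pool exhausted.

6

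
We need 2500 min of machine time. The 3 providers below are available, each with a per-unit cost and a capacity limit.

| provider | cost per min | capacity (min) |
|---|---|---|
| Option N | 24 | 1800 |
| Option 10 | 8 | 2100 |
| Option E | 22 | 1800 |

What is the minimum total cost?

Fill from the cheapest provider first.
Take 2100 from Option 10 at 8 — need 400 more.
Option E (22): take the remaining 400 — done.
Option N: unused.
Cost = 2100×8 + 400×22 = 25600.

25600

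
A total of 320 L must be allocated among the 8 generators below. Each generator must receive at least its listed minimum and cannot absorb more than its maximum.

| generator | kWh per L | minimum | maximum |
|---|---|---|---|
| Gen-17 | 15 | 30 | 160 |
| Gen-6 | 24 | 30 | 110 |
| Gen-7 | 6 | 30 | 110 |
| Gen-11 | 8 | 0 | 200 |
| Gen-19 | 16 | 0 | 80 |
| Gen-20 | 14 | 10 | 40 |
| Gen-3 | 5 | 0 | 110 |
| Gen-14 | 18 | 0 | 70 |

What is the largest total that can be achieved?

Meeting every minimum uses 30+30+30+0+0+10+0+0 = 100 L, leaving 220.
Rank by kWh per L: Gen-6 24 > Gen-14 18 > Gen-19 16 > Gen-17 15 > Gen-20 14 > Gen-11 8 > Gen-7 6 > Gen-3 5.
Give Gen-6 80 more to hit its cap of 110 — 140 left.
Give Gen-14 70 more to hit its cap of 70 — 70 left.
Only 70 left; Gen-19 takes them to reach 70.
Total = 15×30 + 24×110 + 6×30 + 16×70 + 14×10 + 18×70 = 5790.

5790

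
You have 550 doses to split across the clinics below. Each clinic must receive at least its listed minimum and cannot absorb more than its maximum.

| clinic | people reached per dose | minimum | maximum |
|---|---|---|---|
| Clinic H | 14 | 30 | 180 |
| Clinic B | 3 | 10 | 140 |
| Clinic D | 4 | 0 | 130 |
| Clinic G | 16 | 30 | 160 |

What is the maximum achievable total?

Meeting every minimum uses 30+10+0+30 = 70 doses, leaving 480.
Order the clinics by people reached per dose: Clinic G 16 > Clinic H 14 > Clinic D 4 > Clinic B 3.
Clinic G takes 130 more to reach its cap of 160 — 350 left.
Clinic H: +150 to 180 (cap) — 200 left.
Clinic D: +130 to 130 (cap) — 70 left.
Clinic B has room for 130 more but only 70 remain, so it gets 80.
Total = 14×180 + 3×80 + 4×130 + 16×160 = 5840.

5840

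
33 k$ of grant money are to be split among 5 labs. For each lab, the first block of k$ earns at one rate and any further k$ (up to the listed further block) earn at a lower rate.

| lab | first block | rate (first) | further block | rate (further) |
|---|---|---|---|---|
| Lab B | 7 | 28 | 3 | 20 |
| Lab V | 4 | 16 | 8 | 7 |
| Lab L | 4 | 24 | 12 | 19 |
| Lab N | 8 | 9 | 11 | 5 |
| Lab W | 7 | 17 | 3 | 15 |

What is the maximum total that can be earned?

699

Order all 10 blocks by rate: Lab B/tier1 28 > Lab L/tier1 24 > Lab B/tier2 20 > Lab L/tier2 19 > Lab W/tier1 17 > Lab V/tier1 16 > Lab W/tier2 15 > Lab N/tier1 9 > Lab V/tier2 7 > Lab N/tier2 5.
Lab B tier1 at 28: fill all 7 — 26 left.
Lab L tier1 at 24: fill all 4 — 22 left.
Lab B tier2 at 20: fill all 3 — 19 left.
Lab L tier2 at 19: fill all 12 — 7 left.
Lab W tier1 at 17: fill all 7 — 0 left.
Total = 28×7 + 24×4 + 20×3 + 19×12 + 17×7 = 699.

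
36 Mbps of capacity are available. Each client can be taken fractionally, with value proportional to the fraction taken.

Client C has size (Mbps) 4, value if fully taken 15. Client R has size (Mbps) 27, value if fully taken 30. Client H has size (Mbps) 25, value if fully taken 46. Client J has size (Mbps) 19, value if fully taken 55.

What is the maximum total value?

Rank by value-to-size ratio: Client C 15/4≈3.75, Client J 55/19≈2.89, Client H 46/25≈1.84, Client R 30/27≈1.11.
All 4 Mbps of Client C fit (value 15) → 32 remain.
Client J: take in full, 19 Mbps for value 55 → 13 left.
13 Mbps left: a 13/25 share of Client H gives 46×13/25 = 23.92.
Total value = 93.92.

93.92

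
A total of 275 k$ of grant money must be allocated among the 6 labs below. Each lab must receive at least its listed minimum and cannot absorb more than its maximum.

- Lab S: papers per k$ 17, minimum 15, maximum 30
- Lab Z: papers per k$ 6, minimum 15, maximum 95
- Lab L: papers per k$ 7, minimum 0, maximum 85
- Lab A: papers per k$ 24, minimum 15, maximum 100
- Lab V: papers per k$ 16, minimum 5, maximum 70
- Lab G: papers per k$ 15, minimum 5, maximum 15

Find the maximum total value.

Meeting every minimum uses 15+15+0+15+5+5 = 55 k$, leaving 220.
Rank by papers per k$: Lab A 24 > Lab S 17 > Lab V 16 > Lab G 15 > Lab L 7 > Lab Z 6.
Lab A takes 85 more to reach its cap of 100 ; 135 left.
Lab S: +15 to 30 (cap) ; 120 left.
Lab V: +65 to 70 (cap) ; 55 left.
Give Lab G 10 more to hit its cap of 15 ; 45 left.
Only 45 left; Lab L takes them to reach 45.
Total = 17×30 + 6×15 + 7×45 + 24×100 + 16×70 + 15×15 = 4660.

4660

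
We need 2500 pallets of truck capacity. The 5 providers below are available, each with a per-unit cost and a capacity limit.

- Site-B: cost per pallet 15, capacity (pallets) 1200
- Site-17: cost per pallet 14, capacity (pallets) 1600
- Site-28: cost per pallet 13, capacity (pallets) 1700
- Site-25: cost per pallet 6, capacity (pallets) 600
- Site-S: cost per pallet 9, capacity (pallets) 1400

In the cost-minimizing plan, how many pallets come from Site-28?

500

Use providers in increasing cost order.
Site-25 at 6: take all 600 pallets → 1900 still needed.
Site-S (9): use full 1400 → 500 pallets to go.
Site-28 at 13: take 500 of its 1700 → requirement met.
Site-17, Site-B: unused.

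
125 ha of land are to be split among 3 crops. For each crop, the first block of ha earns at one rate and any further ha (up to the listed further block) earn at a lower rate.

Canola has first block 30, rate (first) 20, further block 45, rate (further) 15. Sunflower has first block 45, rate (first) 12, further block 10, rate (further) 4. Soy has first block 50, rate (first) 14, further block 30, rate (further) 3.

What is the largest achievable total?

1975

Treat each block as its own option and order by rate: Canola/first 20 > Canola/second 15 > Soy/first 14 > Sunflower/first 12 > Sunflower/second 4 > Soy/second 3.
Canola/first (20): +30 → 95 left.
Fill Canola second block (45 at 15) → 50 left.
Soy/first (14): +50 → 0 left.
Total = 20×30 + 15×45 + 14×50 = 1975.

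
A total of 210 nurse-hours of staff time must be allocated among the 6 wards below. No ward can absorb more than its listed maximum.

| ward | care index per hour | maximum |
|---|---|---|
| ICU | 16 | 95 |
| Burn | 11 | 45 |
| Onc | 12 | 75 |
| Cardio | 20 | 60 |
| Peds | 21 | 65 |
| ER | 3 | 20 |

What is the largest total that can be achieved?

Order the wards by care index per hour: Peds 21 > Cardio 20 > ICU 16 > Onc 12 > Burn 11 > ER 3.
Peds: +65 to 65 (cap) — 145 left.
Cardio takes 60 to reach its cap of 60 — 85 left.
ICU has room for 95 but only 85 remain, so it gets 85.
Total = 16×85 + 20×60 + 21×65 = 3925.

3925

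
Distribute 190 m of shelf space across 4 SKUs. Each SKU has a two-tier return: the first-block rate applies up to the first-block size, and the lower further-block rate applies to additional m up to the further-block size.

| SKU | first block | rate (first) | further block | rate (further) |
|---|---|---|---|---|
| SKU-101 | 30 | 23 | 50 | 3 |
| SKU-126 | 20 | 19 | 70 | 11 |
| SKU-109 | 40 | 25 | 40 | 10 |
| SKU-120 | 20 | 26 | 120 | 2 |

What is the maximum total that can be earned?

3460

Order all 8 blocks by rate: SKU-120/first 26 > SKU-109/first 25 > SKU-101/first 23 > SKU-126/first 19 > SKU-126/second 11 > SKU-109/second 10 > SKU-101/second 3 > SKU-120/second 2.
SKU-120 first at 26: fill all 20 — 170 left.
SKU-109/first (25): +40 — 130 left.
SKU-101 first at 23: fill all 30 — 100 left.
SKU-126/first (19): +20 — 80 left.
SKU-126/second (11): +70 — 10 left.
SKU-109/second: +10 of 40 at 10; pool empty.
Total = 26×20 + 25×40 + 23×30 + 19×20 + 11×70 + 10×10 = 3460.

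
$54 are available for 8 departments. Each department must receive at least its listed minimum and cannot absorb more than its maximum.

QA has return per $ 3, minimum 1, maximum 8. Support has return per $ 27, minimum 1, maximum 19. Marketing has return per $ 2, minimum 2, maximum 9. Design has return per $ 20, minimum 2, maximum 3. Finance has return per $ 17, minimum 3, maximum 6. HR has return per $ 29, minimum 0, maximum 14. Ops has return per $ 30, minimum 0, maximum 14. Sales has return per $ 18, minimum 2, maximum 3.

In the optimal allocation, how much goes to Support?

Meeting every minimum uses 1+1+2+2+3+0+0+2 = 11 $, leaving 43.
Highest return per $ first: Ops 30 > HR 29 > Support 27 > Design 20 > Sales 18 > Finance 17 > QA 3 > Marketing 2.
Ops takes 14 more to reach its cap of 14 — 29 left.
Give HR 14 more to hit its cap of 14 — 15 left.
Support has room for 18 more but only 15 remain, so it gets 16.

16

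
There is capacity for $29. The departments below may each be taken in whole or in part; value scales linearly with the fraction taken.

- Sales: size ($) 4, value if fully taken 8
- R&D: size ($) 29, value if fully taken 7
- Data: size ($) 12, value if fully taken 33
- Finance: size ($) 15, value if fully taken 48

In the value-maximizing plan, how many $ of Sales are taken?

Rank by value-to-size ratio: Finance 48/15≈3.2, Data 33/12≈2.75, Sales 8/4≈2, R&D 7/29≈0.241.
All 15 $ of Finance fit (value 48) — 14 remain.
Take all of Data (12 $, value 33) — 2 $ left.
2 $ left: a 2/4 share of Sales gives 8×2/4 = 4.

2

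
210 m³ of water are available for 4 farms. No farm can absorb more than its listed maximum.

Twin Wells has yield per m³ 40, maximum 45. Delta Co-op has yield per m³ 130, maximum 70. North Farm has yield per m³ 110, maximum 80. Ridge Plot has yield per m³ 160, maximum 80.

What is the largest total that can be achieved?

Rank by yield per m³: Ridge Plot 160 > Delta Co-op 130 > North Farm 110 > Twin Wells 40.
Ridge Plot: +80 to 80 (cap) ; 130 left.
Delta Co-op: +70 to 70 (cap) ; 60 left.
North Farm has room for 80 but only 60 remain, so it gets 60.
Total = 130×70 + 110×60 + 160×80 = 28500.

28500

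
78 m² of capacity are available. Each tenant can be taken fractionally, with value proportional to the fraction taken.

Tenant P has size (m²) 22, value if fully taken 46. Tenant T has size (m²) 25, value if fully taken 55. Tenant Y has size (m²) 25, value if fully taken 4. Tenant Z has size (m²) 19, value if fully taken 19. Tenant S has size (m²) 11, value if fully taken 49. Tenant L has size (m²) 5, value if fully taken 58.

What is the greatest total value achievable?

223

Sort by value density: Tenant L 58/5≈11.6, Tenant S 49/11≈4.45, Tenant T 55/25≈2.2, Tenant P 46/22≈2.09, Tenant Z 19/19≈1, Tenant Y 4/25≈0.16.
Take all of Tenant L (5 m², value 58) → 73 m² left.
All 11 m² of Tenant S fit (value 49) → 62 remain.
Take all of Tenant T (25 m², value 55) → 37 m² left.
Take all of Tenant P (22 m², value 46) → 15 m² left.
Fill the last 15 m² with part of Tenant Z: 15/19 of it earns 15.
Total value = 223.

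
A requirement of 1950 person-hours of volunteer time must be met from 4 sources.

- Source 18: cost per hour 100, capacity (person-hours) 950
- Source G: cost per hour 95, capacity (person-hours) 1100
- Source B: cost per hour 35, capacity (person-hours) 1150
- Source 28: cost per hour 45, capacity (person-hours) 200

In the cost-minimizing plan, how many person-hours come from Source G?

Cheapest first:
Take 1150 from Source B at 35 ; need 800 more.
Source 28 (45): use full 200 ; 600 person-hours to go.
Source G at 95: take 600 of its 1100 ; requirement met.
Source 18: unused.

600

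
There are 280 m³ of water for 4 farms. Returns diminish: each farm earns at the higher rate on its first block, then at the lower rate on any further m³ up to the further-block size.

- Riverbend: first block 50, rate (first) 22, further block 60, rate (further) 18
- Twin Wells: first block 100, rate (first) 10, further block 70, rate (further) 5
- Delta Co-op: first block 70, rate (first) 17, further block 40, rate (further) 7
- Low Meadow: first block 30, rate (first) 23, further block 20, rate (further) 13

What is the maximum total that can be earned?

Treat each block as its own option and order by rate: Low Meadow/T1 23 > Riverbend/T1 22 > Riverbend/T2 18 > Delta Co-op/T1 17 > Low Meadow/T2 13 > Twin Wells/T1 10 > Delta Co-op/T2 7 > Twin Wells/T2 5.
Low Meadow T1 at 23: fill all 30 → 250 left.
Riverbend/T1 (22): +50 → 200 left.
Riverbend/T2 (18): +60 → 140 left.
Fill Delta Co-op T1 block (70 at 17) → 70 left.
Low Meadow T2 at 13: fill all 20 → 50 left.
Twin Wells/T1: +50 of 100 at 10; pool empty.
Total = 23×30 + 22×50 + 18×60 + 17×70 + 13×20 + 10×50 = 4820.

4820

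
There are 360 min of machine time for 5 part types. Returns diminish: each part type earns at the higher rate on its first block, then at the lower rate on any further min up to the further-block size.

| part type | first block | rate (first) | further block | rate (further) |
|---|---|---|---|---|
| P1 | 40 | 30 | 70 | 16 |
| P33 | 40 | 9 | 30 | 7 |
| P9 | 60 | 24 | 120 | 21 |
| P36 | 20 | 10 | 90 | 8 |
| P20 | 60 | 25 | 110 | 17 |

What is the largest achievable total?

Order all 10 blocks by rate: P1/first 30 > P20/first 25 > P9/first 24 > P9/second 21 > P20/second 17 > P1/second 16 > P36/first 10 > P33/first 9 > P36/second 8 > P33/second 7.
P1 first at 30: fill all 40 ; 320 left.
P20 first at 25: fill all 60 ; 260 left.
Fill P9 first block (60 at 24) ; 200 left.
P9/second (21): +120 ; 80 left.
80 remain; put them into P20 second at 17.
Total = 30×40 + 25×60 + 24×60 + 21×120 + 17×80 = 8020.

8020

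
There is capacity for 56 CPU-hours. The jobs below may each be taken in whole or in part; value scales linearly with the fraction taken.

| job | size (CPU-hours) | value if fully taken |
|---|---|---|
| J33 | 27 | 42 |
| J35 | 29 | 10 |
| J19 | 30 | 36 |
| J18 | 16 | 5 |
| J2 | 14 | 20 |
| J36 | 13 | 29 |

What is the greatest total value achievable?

Best value per unit of size first: J36 29/13≈2.23, J33 42/27≈1.56, J2 20/14≈1.43, J19 36/30≈1.2, J35 10/29≈0.345, J18 5/16≈0.312.
J36: take in full, 13 CPU-hours for value 29 → 43 left.
Take all of J33 (27 CPU-hours, value 42) → 16 CPU-hours left.
Take all of J2 (14 CPU-hours, value 20) → 2 CPU-hours left.
Only 2 CPU-hours remain; take 2/30 of J19 for value 36×2/30 = 2.4.
Total value = 93.4.

93.4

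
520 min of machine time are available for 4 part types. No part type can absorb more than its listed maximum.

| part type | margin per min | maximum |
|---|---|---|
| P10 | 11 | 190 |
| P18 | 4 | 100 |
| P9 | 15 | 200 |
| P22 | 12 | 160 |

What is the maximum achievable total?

6680

Order the part types by margin per min: P9 15 > P22 12 > P10 11 > P18 4.
P9: +200 to 200 (cap) ; 320 left.
Give P22 160 to hit its cap of 160 ; 160 left.
Only 160 left; P10 takes them to reach 160.
Total = 11×160 + 15×200 + 12×160 = 6680.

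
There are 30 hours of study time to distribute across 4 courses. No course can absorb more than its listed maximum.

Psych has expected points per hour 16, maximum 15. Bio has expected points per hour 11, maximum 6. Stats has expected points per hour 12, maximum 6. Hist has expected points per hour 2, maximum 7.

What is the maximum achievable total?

384

Order the courses by expected points per hour: Psych 16 > Stats 12 > Bio 11 > Hist 2.
Psych takes 15 to reach its cap of 15 ; 15 left.
Give Stats 6 to hit its cap of 6 ; 9 left.
Give Bio 6 to hit its cap of 6 ; 3 left.
Only 3 left; Hist takes them to reach 3.
Total = 16×15 + 11×6 + 12×6 + 2×3 = 384.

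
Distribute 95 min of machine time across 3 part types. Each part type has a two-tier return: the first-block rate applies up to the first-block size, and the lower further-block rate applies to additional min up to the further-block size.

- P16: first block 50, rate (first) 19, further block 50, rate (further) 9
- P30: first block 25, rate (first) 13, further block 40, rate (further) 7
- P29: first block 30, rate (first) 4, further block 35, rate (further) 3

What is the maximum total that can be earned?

1455

Order all 6 blocks by rate: P16/tier1 19 > P30/tier1 13 > P16/tier2 9 > P30/tier2 7 > P29/tier1 4 > P29/tier2 3.
Fill P16 tier1 block (50 at 19) ; 45 left.
P30 tier1 at 13: fill all 25 ; 20 left.
P16 tier2 at 9: only 20 left, fill 20.
Total = 19×50 + 13×25 + 9×20 = 1455.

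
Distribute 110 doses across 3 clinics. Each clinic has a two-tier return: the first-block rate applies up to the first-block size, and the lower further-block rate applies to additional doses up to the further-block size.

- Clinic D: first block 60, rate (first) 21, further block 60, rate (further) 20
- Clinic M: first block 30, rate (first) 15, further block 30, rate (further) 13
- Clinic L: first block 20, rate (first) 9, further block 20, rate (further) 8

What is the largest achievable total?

Rank every tier by rate: Clinic D/T1 21 > Clinic D/T2 20 > Clinic M/T1 15 > Clinic M/T2 13 > Clinic L/T1 9 > Clinic L/T2 8.
Clinic D/T1 (21): +60 — 50 left.
Clinic D T2 at 20: only 50 left, fill 50.
Total = 21×60 + 20×50 = 2260.

2260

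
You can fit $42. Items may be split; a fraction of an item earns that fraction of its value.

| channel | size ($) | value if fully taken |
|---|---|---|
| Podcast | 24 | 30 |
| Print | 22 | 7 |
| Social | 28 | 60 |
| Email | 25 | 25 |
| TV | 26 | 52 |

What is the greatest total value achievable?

88

Best value per unit of size first: Social 60/28≈2.14, TV 52/26≈2, Podcast 30/24≈1.25, Email 25/25≈1, Print 7/22≈0.318.
All 28 $ of Social fit (value 60) → 14 remain.
Fill the last 14 $ with part of TV: 14/26 of it earns 28.
Total value = 88.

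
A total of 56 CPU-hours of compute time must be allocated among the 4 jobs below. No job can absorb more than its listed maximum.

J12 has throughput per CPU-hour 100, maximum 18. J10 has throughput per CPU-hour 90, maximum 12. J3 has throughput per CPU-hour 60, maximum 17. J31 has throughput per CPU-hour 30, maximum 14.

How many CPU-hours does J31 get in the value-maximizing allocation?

Order the jobs by throughput per CPU-hour: J12 100 > J10 90 > J3 60 > J31 30.
J12: +18 to 18 (cap) ; 38 left.
Give J10 12 to hit its cap of 12 ; 26 left.
Give J3 17 to hit its cap of 17 ; 9 left.
J31: +9 (room for 14) → 9. Pool exhausted.

9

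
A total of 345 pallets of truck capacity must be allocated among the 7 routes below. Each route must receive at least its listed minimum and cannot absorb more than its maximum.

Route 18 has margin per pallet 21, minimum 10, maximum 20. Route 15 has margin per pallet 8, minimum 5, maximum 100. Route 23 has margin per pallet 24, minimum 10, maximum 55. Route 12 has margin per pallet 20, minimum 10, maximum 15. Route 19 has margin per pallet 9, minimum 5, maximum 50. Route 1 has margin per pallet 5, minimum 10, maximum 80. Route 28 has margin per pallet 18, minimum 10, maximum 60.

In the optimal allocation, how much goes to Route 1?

Meeting every minimum uses 10+5+10+10+5+10+10 = 60 pallets, leaving 285.
Highest margin per pallet first: Route 23 24 > Route 18 21 > Route 12 20 > Route 28 18 > Route 19 9 > Route 15 8 > Route 1 5.
Give Route 23 45 more to hit its cap of 55 ; 240 left.
Route 18 takes 10 more to reach its cap of 20 ; 230 left.
Route 12 takes 5 more to reach its cap of 15 ; 225 left.
Give Route 28 50 more to hit its cap of 60 ; 175 left.
Route 19 takes 45 more to reach its cap of 50 ; 130 left.
Route 15 takes 95 more to reach its cap of 100 ; 35 left.
Only 35 left; Route 1 takes them to reach 45.

45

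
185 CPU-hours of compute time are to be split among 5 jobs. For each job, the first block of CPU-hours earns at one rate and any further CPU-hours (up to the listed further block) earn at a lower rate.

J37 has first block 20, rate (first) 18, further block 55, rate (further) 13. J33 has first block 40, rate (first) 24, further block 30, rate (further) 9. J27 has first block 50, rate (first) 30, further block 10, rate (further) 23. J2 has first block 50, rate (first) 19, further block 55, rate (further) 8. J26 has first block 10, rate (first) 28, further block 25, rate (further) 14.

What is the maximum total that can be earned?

4350

Treat each block as its own option and order by rate: J27/T1 30 > J26/T1 28 > J33/T1 24 > J27/T2 23 > J2/T1 19 > J37/T1 18 > J26/T2 14 > J37/T2 13 > J33/T2 9 > J2/T2 8.
J27 T1 at 30: fill all 50 ; 135 left.
J26/T1 (28): +10 ; 125 left.
J33/T1 (24): +40 ; 85 left.
J27 T2 at 23: fill all 10 ; 75 left.
J2 T1 at 19: fill all 50 ; 25 left.
J37 T1 at 18: fill all 20 ; 5 left.
J26/T2: +5 of 25 at 14; pool empty.
Total = 30×50 + 28×10 + 24×40 + 23×10 + 19×50 + 18×20 + 14×5 = 4350.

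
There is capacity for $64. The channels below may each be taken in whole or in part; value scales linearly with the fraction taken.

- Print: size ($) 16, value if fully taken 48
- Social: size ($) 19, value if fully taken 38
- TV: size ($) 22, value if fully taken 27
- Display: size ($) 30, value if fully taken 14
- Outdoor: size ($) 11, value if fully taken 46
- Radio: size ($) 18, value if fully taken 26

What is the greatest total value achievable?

158

Sort by value density: Outdoor 46/11≈4.18, Print 48/16≈3, Social 38/19≈2, Radio 26/18≈1.44, TV 27/22≈1.23, Display 14/30≈0.467.
Outdoor: take in full, 11 $ for value 46 → 53 left.
Take all of Print (16 $, value 48) → 37 $ left.
Social: take in full, 19 $ for value 38 → 18 left.
All 18 $ of Radio fit (value 26) → 0 remain.
Total value = 158.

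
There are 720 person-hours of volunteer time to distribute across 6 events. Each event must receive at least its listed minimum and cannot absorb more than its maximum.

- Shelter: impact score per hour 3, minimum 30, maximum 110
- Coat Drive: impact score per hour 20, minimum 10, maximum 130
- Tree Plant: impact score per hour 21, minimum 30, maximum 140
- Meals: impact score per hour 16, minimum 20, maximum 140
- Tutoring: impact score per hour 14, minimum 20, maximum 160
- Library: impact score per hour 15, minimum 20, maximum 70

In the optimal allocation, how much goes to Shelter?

80

Meeting every minimum uses 30+10+30+20+20+20 = 130 person-hours, leaving 590.
Rank by impact score per hour: Tree Plant 21 > Coat Drive 20 > Meals 16 > Library 15 > Tutoring 14 > Shelter 3.
Tree Plant: +110 to 140 (cap) → 480 left.
Coat Drive takes 120 more to reach its cap of 130 → 360 left.
Give Meals 120 more to hit its cap of 140 → 240 left.
Library takes 50 more to reach its cap of 70 → 190 left.
Tutoring takes 140 more to reach its cap of 160 → 50 left.
Shelter has room for 80 more but only 50 remain, so it gets 80.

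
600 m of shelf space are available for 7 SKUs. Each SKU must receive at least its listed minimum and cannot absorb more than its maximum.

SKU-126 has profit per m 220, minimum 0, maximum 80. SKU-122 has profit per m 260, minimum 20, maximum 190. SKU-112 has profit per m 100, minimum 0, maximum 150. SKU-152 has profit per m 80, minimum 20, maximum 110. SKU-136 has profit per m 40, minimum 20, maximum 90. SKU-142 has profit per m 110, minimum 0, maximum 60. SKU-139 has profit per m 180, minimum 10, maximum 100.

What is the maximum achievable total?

Meeting every minimum uses 0+20+0+20+20+0+10 = 70 m, leaving 530.
Highest profit per m first: SKU-122 260 > SKU-126 220 > SKU-139 180 > SKU-142 110 > SKU-112 100 > SKU-152 80 > SKU-136 40.
SKU-122 takes 170 more to reach its cap of 190 → 360 left.
SKU-126: +80 to 80 (cap) → 280 left.
SKU-139 takes 90 more to reach its cap of 100 → 190 left.
SKU-142: +60 to 60 (cap) → 130 left.
SKU-112: +130 (room for 150) → 130. Pool exhausted.
Total = 220×80 + 260×190 + 100×130 + 80×20 + 40×20 + 110×60 + 180×100 = 107000.

107000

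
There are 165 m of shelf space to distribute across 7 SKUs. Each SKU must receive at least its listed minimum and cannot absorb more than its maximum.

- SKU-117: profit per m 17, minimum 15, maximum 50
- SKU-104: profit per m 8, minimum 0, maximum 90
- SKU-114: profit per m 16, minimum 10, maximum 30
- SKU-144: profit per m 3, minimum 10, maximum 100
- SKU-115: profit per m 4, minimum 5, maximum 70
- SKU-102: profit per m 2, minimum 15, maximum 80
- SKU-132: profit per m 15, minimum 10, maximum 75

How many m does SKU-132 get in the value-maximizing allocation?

Meeting every minimum uses 15+0+10+10+5+15+10 = 65 m, leaving 100.
Highest profit per m first: SKU-117 17 > SKU-114 16 > SKU-132 15 > SKU-104 8 > SKU-115 4 > SKU-144 3 > SKU-102 2.
SKU-117: +35 to 50 (cap) → 65 left.
Give SKU-114 20 more to hit its cap of 30 → 45 left.
Only 45 left; SKU-132 takes them to reach 55.

55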